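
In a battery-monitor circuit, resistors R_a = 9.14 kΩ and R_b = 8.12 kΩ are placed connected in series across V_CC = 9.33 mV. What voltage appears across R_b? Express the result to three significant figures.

V ≈ 4.39 mV

ΣR = 9.14 + 8.12 = 17.26 kΩ.
Voltage divider: V = V_CC · (8.120 / 17.26) = 9.33 × 0.4705 = 4.389 mV.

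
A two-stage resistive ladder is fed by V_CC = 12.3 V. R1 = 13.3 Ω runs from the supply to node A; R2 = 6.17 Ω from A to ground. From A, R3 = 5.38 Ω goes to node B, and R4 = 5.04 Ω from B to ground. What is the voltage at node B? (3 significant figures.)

The second stage (R3 + R4 = 10.42 Ω) loads node A in parallel with R2.
Effective lower resistance at A: R2 ‖ 10.42 = 3.875 Ω.
First divider: V_A = V_CC · 3.875/(13.3 + 3.875) = 2.775 V.
Stage 2 is unloaded, so V_B = V_A · R4/(R3+R4) = 2.775 × 5.04/10.42 = 1.342 V.

V_B ≈ 1.34 V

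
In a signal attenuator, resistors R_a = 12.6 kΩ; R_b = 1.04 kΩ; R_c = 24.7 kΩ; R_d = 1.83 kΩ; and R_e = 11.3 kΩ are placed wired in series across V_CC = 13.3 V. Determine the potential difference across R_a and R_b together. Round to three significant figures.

V ≈ 3.52 V

Series total: ΣR = 12.6 + 1.04 + 24.7 + 1.83 + 11.3 = 51.47 kΩ.
R_{R_a..R_b} = 12.6 + 1.04 = 13.64 kΩ.
By the voltage-divider rule, V = 13.3 × 13.64/51.47 = 3.525 V.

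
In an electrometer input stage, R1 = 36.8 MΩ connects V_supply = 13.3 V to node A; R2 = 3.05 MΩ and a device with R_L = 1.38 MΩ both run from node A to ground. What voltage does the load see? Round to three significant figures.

V_out ≈ 0.335 V

First combine the lower leg with the load: R2 ‖ R_L = 0.9501 MΩ.
Then V_out = V_supply · R2'/(R1 + R2') = 13.3 × 0.9501/37.75 = 0.3347 V.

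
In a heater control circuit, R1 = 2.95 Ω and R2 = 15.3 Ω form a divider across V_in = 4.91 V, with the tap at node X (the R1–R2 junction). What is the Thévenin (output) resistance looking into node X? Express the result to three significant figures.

Zeroing V_in shorts the top of R1 to ground, so R_th = R1 ‖ R2 = 2.473 Ω.

R_th ≈ 2.47 Ω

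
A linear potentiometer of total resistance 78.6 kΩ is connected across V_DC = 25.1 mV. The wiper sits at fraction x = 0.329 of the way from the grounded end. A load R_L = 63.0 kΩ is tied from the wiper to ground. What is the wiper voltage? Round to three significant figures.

Split the track: R_lower = x·R_p = 25.86 kΩ, R_upper = (1−x)·R_p = 52.74 kΩ.
R_L loads the lower segment: effective lower R = 18.33 kΩ.
V_out = 25.1 × 18.33/(52.74 + 18.33) = 6.475 mV.

V_out ≈ 6.47 mV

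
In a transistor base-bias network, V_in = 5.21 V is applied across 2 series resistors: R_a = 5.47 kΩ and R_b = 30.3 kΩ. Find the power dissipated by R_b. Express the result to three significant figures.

Series current I = V_in/ΣR = 5.21/35.77 = 0.1457 mA.
V(R_b) = I·R = 4.413 V; P = V·I = 4.413 × 0.1457 = 0.6428 mW.

P ≈ 0.643 mW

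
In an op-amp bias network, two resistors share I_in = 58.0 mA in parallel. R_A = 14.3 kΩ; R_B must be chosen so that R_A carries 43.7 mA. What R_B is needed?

Two-branch current divider: I_A = I_in · R_B/(R_A + R_B).
With f = 0.7534, R_B = R_A · f/(1−f) = 14.3 × 3.056 = 43.70 kΩ.

R_B ≈ 43.7 kΩ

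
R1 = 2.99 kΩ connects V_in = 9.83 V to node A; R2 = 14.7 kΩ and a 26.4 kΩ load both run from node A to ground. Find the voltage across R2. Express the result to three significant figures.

V_out ≈ 7.47 V

First combine the lower leg with the load: R2 ‖ R_L = 9.442 kΩ.
Voltage divider with the loaded lower leg: V_out = 9.83 × 9.442/(2.99 + 9.442) = 9.83 × 0.7595 = 7.466 V.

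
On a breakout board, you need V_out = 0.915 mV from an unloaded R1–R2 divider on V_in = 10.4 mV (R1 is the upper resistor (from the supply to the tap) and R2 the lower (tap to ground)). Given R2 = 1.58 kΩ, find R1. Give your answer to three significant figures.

V_out/V_in = R2/(R1+R2) = 0.08798.
So R1 = R2 · (V_in/V_out − 1) = 1.58 × (10.4/0.915 − 1) = 1.58 × 10.37 = 16.38 kΩ.

R1 ≈ 16.4 kΩ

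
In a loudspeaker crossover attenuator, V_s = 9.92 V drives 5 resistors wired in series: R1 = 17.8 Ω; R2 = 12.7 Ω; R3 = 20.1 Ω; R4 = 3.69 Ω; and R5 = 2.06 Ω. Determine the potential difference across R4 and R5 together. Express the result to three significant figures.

Series total: ΣR = 17.8 + 12.7 + 20.1 + 3.69 + 2.06 = 56.35 Ω.
R_{R4..R5} = 3.69 + 2.06 = 5.750 Ω.
V = V_s · R/ΣR = 9.92 × 0.1020 = 1.012 V.

V ≈ 1.01 V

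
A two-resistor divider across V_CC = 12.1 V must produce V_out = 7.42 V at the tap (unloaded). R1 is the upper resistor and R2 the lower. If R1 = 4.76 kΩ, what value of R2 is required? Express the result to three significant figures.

R2 ≈ 7.55 kΩ

The divider ratio is R2/(R1+R2) = 7.42/12.1 = 0.6132.
So R2 = R1 · V_out/(V_CC − V_out) = 4.76 × 7.42/(12.1 − 7.42) = 4.76 × 1.585 = 7.547 kΩ.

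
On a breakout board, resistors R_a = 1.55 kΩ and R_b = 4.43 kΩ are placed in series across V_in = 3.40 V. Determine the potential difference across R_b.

V ≈ 2.52 V

Series total: ΣR = 1.55 + 4.43 = 5.980 kΩ.
V = V_in · R/ΣR = 3.40 × 0.7408 = 2.519 V.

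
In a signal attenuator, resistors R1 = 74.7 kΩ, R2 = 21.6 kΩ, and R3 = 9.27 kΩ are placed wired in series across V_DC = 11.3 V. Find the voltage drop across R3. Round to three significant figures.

Series total: ΣR = 74.7 + 21.6 + 9.27 = 105.6 kΩ.
Voltage divider: V = V_DC · (9.270 / 105.6) = 11.3 × 0.08781 = 0.9922 V.

V ≈ 0.992 V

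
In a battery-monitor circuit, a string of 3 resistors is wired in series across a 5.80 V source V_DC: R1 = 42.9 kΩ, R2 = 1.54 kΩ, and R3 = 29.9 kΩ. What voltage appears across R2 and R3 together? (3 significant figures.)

V ≈ 2.45 V

Series total: ΣR = 42.9 + 1.54 + 29.9 = 74.34 kΩ.
R_{R2..R3} = 1.54 + 29.9 = 31.44 kΩ.
Voltage divider: V = V_DC · (31.44 / 74.34) = 5.80 × 0.4229 = 2.453 V.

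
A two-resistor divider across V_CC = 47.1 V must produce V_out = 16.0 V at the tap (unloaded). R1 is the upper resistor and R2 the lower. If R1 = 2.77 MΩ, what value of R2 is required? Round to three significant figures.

V_out/V_CC = R2/(R1+R2) = 0.3397.
Rearranging, R2 = R1·k/(1−k) = 2.77 × 0.5145 = 1.425 MΩ.

R2 ≈ 1.43 MΩ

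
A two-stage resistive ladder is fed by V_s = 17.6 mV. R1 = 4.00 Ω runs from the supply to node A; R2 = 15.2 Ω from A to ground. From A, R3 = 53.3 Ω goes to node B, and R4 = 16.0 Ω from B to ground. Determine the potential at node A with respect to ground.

V_A ≈ 13.3 mV

The second stage (R3 + R4 = 69.30 Ω) loads node A in parallel with R2.
R2 ‖ (R3+R4) = 12.47 Ω.
First divider: V_A = V_s · 12.47/(4.00 + 12.47) = 13.32 mV.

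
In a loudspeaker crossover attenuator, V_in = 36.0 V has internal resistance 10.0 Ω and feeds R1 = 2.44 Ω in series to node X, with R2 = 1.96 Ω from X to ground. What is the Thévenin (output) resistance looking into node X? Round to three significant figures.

R1' = 10.0 + 2.44 = 12.44 Ω (source resistance + R1).
Zeroing V_in shorts the top of R1' to ground, so R_th = R1' ‖ R2 = 1.693 Ω.

R_th ≈ 1.69 Ω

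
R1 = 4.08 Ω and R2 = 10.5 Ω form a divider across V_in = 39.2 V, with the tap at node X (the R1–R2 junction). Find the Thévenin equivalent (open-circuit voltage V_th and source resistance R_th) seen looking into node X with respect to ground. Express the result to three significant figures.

V_th ≈ 28.2 V, R_th ≈ 2.94 Ω

With X open, the divider is unloaded: V_th = 39.2 × 10.5/14.58 = 28.23 V.
Looking into X with the source shorted: R_th = R1·R2/(R1+R2) = 4.080 × 10.5/14.58 = 2.938 Ω.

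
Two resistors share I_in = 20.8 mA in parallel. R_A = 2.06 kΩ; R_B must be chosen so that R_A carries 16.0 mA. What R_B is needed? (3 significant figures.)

R_B ≈ 6.87 kΩ

Two-branch current divider: I_A = I_in · R_B/(R_A + R_B).
With f = 0.7692, R_B = R_A · f/(1−f) = 2.06 × 3.333 = 6.867 kΩ.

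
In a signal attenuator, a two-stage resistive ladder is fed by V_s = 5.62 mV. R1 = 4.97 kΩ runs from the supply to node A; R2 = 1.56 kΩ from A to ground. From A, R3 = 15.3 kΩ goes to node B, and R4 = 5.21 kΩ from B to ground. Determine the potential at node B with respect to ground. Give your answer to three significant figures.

V_B ≈ 0.322 mV

Node A sees R2 in parallel with the series input of stage 2, R3 + R4 = 20.51 kΩ.
R2 ‖ (R3+R4) = 1.450 kΩ.
First divider: V_A = V_s · 1.450/(4.97 + 1.450) = 1.269 mV.
V_B = V_A × 0.2540 = 0.3224 mV.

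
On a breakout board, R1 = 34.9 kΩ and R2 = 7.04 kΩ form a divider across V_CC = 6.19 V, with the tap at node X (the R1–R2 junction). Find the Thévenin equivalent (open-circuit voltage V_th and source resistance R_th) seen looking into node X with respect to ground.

V_th ≈ 1.04 V, R_th ≈ 5.86 kΩ

Open-circuit (no load on X): V_th = V_CC · R2/(R1 + R2) = 6.19 × 7.04/(34.90 + 7.04) = 1.039 V.
Zeroing V_CC shorts the top of R1 to ground, so R_th = R1 ‖ R2 = 5.858 kΩ.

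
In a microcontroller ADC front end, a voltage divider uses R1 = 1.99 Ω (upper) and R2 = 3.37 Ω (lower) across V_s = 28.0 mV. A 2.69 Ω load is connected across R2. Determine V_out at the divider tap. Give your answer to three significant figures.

V_out ≈ 12.0 mV

R2 ‖ R_L = (3.37 × 2.69)/(3.37 + 2.69) = 1.496 Ω.
Voltage divider with the loaded lower leg: V_out = 28.0 × 1.496/(1.99 + 1.496) = 28.0 × 0.4291 = 12.02 mV.
(Unloaded it would be 17.6 mV; the load pulls it down.)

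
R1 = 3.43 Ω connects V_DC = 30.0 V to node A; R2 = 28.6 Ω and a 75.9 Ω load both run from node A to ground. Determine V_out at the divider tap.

V_out ≈ 25.7 V

R2 ‖ R_L = (28.6 × 75.9)/(28.6 + 75.9) = 20.77 Ω.
Voltage divider with the loaded lower leg: V_out = 30.0 × 20.77/(3.43 + 20.77) = 30.0 × 0.8583 = 25.75 V.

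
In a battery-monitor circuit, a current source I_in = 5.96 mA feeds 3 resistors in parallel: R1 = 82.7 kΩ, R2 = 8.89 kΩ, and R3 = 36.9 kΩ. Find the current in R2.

I ≈ 4.42 mA

ΣG = 1/82.7 + 1/8.89 + 1/36.9 = 0.1517.
Current divider: I(R2) = I_in · G_k/ΣG = 5.96 × (0.1125/0.1517) = 5.96 × 0.7416 = 4.420 mA.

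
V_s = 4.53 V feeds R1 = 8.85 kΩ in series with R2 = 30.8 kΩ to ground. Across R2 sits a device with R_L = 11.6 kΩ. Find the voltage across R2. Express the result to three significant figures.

First combine the lower leg with the load: R2 ‖ R_L = 8.426 kΩ.
Then V_out = V_s · R2'/(R1 + R2') = 4.53 × 8.426/17.28 = 2.209 V.
(Unloaded it would be 3.52 V; the load pulls it down.)

V_out ≈ 2.21 V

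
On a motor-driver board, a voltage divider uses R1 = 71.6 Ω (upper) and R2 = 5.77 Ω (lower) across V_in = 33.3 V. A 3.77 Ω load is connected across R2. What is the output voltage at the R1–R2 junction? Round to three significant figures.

V_out ≈ 1.03 V

The load sits in parallel with R2, giving an effective lower resistance R2' = R2·R_L/(R2+R_L) = 2.280 Ω.
Voltage divider with the loaded lower leg: V_out = 33.3 × 2.280/(71.6 + 2.280) = 33.3 × 0.03086 = 1.028 V.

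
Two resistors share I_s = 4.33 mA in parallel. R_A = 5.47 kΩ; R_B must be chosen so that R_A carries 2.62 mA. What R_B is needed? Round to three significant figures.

In a two-way split, I_A/I_s = R_B/(R_A + R_B).
With f = 0.6051, R_B = R_A · f/(1−f) = 5.47 × 1.532 = 8.381 kΩ.

R_B ≈ 8.38 kΩ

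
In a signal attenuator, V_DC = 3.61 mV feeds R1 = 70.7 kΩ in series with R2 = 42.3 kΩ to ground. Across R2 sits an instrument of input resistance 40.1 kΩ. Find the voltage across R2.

V_out ≈ 0.814 mV

The load sits in parallel with R2, giving an effective lower resistance R2' = R2·R_L/(R2+R_L) = 20.59 kΩ.
Then V_out = V_DC · R2'/(R1 + R2') = 3.61 × 20.59/91.29 = 0.8141 mV.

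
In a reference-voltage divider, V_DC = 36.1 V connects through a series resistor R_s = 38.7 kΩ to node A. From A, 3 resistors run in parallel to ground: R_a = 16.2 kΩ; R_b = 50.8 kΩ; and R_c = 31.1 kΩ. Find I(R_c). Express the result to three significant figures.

Parallel bank: R_p = 1/(1/16.2 + 1/50.8 + 1/31.1) = 8.805 kΩ.
V_A = 36.1 × 8.805/47.51 = 6.691 V.
I(R_c) = V_A / R_c = 6.691/31.1 = 0.2152 mA.

I ≈ 0.215 mA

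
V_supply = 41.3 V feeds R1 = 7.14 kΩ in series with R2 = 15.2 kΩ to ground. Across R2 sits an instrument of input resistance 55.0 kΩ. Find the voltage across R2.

The load sits in parallel with R2, giving an effective lower resistance R2' = R2·R_L/(R2+R_L) = 11.91 kΩ.
Then V_out = V_supply · R2'/(R1 + R2') = 41.3 × 11.91/19.05 = 25.82 V.

V_out ≈ 25.8 V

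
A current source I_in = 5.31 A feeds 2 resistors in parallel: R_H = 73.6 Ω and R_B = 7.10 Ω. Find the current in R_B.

With just two branches, the current splits inversely with resistance.
So I = 5.31 × 73.6/80.70 = 4.843 A.

I ≈ 4.84 A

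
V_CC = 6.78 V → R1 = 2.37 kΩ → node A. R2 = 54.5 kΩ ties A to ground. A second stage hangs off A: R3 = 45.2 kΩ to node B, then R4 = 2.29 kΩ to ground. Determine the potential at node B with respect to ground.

Looking into the second stage from A: R3 + R4 = 47.49 kΩ appears in parallel with R2.
R2 ‖ (R3+R4) = 25.38 kΩ.
So V_A = 6.78 × 0.9146 = 6.201 V.
Stage 2 is unloaded, so V_B = V_A · R4/(R3+R4) = 6.201 × 2.29/47.49 = 0.2990 V.

V_B ≈ 0.299 V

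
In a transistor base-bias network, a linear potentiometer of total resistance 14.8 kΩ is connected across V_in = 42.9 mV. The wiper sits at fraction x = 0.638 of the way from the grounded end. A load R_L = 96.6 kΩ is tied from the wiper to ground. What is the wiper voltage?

Lower segment x·R_p = 9.442 kΩ; upper segment (1−x)·R_p = 5.358 kΩ.
R_L loads the lower segment: effective lower R = 8.602 kΩ.
V_out = 42.9 × 8.602/(5.358 + 8.602) = 26.43 mV.

V_out ≈ 26.4 mV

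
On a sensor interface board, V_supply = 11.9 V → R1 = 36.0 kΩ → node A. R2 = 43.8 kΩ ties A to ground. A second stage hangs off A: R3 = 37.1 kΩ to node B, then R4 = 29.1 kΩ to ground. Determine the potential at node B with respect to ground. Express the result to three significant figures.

Looking into the second stage from A: R3 + R4 = 66.20 kΩ appears in parallel with R2.
Effective lower resistance at A: R2 ‖ 66.20 = 26.36 kΩ.
So V_A = 11.9 × 0.4227 = 5.030 V.
Stage 2 is unloaded, so V_B = V_A · R4/(R3+R4) = 5.030 × 29.1/66.20 = 2.211 V.

V_B ≈ 2.21 V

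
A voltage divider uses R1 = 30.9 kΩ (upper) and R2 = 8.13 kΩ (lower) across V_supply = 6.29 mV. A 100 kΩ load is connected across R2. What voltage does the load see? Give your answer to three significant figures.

V_out ≈ 1.23 mV

First combine the lower leg with the load: R2 ‖ R_L = 7.519 kΩ.
Then V_out = V_supply · R2'/(R1 + R2') = 6.29 × 7.519/38.42 = 1.231 mV.
(Unloaded it would be 1.31 mV; the load pulls it down.)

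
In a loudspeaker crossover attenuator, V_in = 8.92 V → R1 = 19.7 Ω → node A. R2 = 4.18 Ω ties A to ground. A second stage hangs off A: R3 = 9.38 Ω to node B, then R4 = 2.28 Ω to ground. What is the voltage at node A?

Node A sees R2 in parallel with the series input of stage 2, R3 + R4 = 11.66 Ω.
R2 ‖ (R3+R4) = 3.077 Ω.
First divider: V_A = V_in · 3.077/(19.7 + 3.077) = 1.205 V.

V_A ≈ 1.21 V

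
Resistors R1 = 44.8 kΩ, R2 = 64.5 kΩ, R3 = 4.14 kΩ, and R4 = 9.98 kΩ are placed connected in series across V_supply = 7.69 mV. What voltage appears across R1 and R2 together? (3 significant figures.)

V ≈ 6.81 mV

Total series resistance ΣR = 44.8 + 64.5 + 4.14 + 9.98 = 123.4 kΩ.
R_{R1..R2} = 44.8 + 64.5 = 109.3 kΩ.
Voltage divider: V = V_supply · (109.3 / 123.4) = 7.69 × 0.8856 = 6.810 mV.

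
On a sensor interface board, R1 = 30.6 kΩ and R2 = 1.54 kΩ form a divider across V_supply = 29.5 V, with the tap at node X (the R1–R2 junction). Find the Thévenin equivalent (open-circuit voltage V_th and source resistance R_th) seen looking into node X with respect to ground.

With X open, the divider is unloaded: V_th = 29.5 × 1.54/32.14 = 1.414 V.
Zeroing V_supply shorts the top of R1 to ground, so R_th = R1 ‖ R2 = 1.466 kΩ.

V_th ≈ 1.41 V, R_th ≈ 1.47 kΩ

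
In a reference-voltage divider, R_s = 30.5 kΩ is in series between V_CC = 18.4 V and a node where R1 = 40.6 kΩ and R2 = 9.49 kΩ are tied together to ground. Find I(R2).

I ≈ 0.390 mA

Parallel bank: R_p = 1/(1/40.6 + 1/9.49) = 7.692 kΩ.
Node voltage V_A = V_CC · R_p/(R_s + R_p) = 18.4 × 0.2014 = 3.706 V.
Branch current I = V_A/R2 = 3.706/9.49 = 0.3905 mA.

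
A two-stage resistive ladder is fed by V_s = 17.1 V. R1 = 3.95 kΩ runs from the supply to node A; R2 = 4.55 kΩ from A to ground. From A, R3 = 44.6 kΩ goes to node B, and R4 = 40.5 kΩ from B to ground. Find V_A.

V_A ≈ 8.93 V

The second stage (R3 + R4 = 85.10 kΩ) loads node A in parallel with R2.
Effective lower resistance at A: R2 ‖ 85.10 = 4.319 kΩ.
V_A = 17.1 × 4.319/(3.95 + 4.319) = 8.932 V.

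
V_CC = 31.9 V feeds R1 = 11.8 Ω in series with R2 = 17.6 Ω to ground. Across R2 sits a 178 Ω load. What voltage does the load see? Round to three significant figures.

The load sits in parallel with R2, giving an effective lower resistance R2' = R2·R_L/(R2+R_L) = 16.02 Ω.
Now apply the divider: V_out = 31.9 × 0.5758 = 18.37 V.

V_out ≈ 18.4 V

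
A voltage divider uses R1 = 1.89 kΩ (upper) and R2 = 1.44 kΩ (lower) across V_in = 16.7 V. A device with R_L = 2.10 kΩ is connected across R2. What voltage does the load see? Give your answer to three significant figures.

V_out ≈ 5.20 V

R2 ‖ R_L = (1.44 × 2.10)/(1.44 + 2.10) = 0.8542 kΩ.
Then V_out = V_in · R2'/(R1 + R2') = 16.7 × 0.8542/2.744 = 5.198 V.
(Unloaded it would be 7.22 V; the load pulls it down.)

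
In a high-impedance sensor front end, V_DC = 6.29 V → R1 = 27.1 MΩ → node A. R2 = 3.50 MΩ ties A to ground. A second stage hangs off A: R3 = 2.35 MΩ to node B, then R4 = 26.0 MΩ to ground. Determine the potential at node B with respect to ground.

V_B ≈ 0.595 V

Node A sees R2 in parallel with the series input of stage 2, R3 + R4 = 28.35 MΩ.
Effective lower resistance at A: R2 ‖ 28.35 = 3.115 MΩ.
V_A = 6.29 × 3.115/(27.1 + 3.115) = 0.6485 V.
Then the unloaded second divider: V_B = V_A × R4/(R3+R4) = 0.6485 × 0.9171 = 0.5948 V.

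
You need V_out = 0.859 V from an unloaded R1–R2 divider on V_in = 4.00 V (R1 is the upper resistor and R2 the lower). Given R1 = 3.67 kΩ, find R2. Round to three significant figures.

R2 ≈ 1.00 kΩ

V_out/V_in = R2/(R1+R2) = 0.2147.
R2 = R1 · 0.2147/(1 − 0.2147) = 1.004 kΩ.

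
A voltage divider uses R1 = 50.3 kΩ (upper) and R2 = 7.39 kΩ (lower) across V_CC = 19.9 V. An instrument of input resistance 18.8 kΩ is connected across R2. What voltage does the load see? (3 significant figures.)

R2 ‖ R_L = (7.39 × 18.8)/(7.39 + 18.8) = 5.305 kΩ.
Voltage divider with the loaded lower leg: V_out = 19.9 × 5.305/(50.3 + 5.305) = 19.9 × 0.09540 = 1.898 V.

V_out ≈ 1.90 V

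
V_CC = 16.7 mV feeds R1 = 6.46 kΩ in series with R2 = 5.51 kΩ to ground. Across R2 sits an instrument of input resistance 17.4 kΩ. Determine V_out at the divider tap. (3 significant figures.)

The load sits in parallel with R2, giving an effective lower resistance R2' = R2·R_L/(R2+R_L) = 4.185 kΩ.
Now apply the divider: V_out = 16.7 × 0.3931 = 6.565 mV.
(Unloaded it would be 7.69 mV; the load pulls it down.)

V_out ≈ 6.57 mV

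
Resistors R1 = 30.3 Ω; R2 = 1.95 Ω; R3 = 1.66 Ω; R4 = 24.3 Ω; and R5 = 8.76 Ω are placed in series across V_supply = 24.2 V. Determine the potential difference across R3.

V ≈ 0.600 V

Series total: ΣR = 30.3 + 1.95 + 1.66 + 24.3 + 8.76 = 66.97 Ω.
Voltage divider: V = V_supply · (1.660 / 66.97) = 24.2 × 0.02479 = 0.5999 V.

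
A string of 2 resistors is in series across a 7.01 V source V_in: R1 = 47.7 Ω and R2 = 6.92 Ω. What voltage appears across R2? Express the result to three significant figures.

ΣR = 47.7 + 6.92 = 54.62 Ω.
Voltage divider: V = V_in · (6.920 / 54.62) = 7.01 × 0.1267 = 0.8881 V.

V ≈ 0.888 V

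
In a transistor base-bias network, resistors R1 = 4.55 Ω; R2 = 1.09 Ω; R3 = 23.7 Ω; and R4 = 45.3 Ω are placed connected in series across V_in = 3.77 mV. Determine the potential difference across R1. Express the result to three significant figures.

Series total: ΣR = 4.55 + 1.09 + 23.7 + 45.3 = 74.64 Ω.
Voltage divider: V = V_in · (4.550 / 74.64) = 3.77 × 0.06096 = 0.2298 mV.

V ≈ 0.230 mV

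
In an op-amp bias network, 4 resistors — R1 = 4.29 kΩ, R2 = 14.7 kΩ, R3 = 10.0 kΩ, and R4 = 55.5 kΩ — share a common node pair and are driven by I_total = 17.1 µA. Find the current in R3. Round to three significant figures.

I ≈ 4.08 µA

ΣG = 1/4.29 + 1/14.7 + 1/10.0 + 1/55.5 = 0.4191.
R3 takes the fraction G_k/ΣG = 0.1000/0.4191 = 0.2386, so I = 17.1 × 0.2386 = 4.080 µA.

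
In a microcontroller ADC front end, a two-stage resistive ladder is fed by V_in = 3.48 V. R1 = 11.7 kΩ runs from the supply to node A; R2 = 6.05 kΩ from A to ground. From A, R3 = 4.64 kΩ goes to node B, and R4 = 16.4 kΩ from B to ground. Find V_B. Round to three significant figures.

Looking into the second stage from A: R3 + R4 = 21.04 kΩ appears in parallel with R2.
Effective lower resistance at A: R2 ‖ 21.04 = 4.699 kΩ.
V_A = 3.48 × 4.699/(11.7 + 4.699) = 0.9971 V.
Stage 2 is unloaded, so V_B = V_A · R4/(R3+R4) = 0.9971 × 16.4/21.04 = 0.7772 V.

V_B ≈ 0.777 V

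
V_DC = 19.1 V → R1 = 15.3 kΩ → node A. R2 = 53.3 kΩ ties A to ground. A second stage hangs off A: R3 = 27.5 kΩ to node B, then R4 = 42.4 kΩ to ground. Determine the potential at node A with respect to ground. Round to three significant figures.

V_A ≈ 12.7 V

Node A sees R2 in parallel with the series input of stage 2, R3 + R4 = 69.90 kΩ.
R2 ‖ (R3+R4) = 30.24 kΩ.
First divider: V_A = V_DC · 30.24/(15.3 + 30.24) = 12.68 V.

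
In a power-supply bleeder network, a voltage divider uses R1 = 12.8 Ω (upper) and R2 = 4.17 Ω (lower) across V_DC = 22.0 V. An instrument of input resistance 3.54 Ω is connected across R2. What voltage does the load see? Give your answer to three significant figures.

R2 ‖ R_L = (4.17 × 3.54)/(4.17 + 3.54) = 1.915 Ω.
Now apply the divider: V_out = 22.0 × 0.1301 = 2.863 V.

V_out ≈ 2.86 V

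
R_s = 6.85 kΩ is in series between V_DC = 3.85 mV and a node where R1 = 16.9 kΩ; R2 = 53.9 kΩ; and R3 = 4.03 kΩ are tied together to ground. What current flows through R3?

Combine the parallel branches: R_p = (1/16.9 + 1/53.9 + 1/4.03)⁻¹ = 3.069 kΩ.
V_A by voltage divider: V_A = 3.85 × 3.069/(6.85 + 3.069) = 1.191 mV.
I(R3) = V_A / R3 = 1.191/4.03 = 0.2956 µA.
(Check via current divider: I_total = 0.3882 µA; share G_k/ΣG = 0.7615 → same result.)

I ≈ 0.296 µA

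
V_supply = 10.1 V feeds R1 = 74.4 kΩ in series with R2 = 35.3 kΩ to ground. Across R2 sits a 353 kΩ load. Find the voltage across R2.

The load sits in parallel with R2, giving an effective lower resistance R2' = R2·R_L/(R2+R_L) = 32.09 kΩ.
Now apply the divider: V_out = 10.1 × 0.3013 = 3.044 V.

V_out ≈ 3.04 V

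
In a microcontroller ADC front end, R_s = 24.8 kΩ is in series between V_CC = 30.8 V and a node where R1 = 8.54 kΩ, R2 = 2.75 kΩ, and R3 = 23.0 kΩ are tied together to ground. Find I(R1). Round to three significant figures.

I ≈ 0.258 mA

Equivalent of the parallel group: R_p = 1.908 kΩ.
V_A = 30.8 × 1.908/26.71 = 2.200 V.
Branch current I = V_A/R1 = 2.200/8.54 = 0.2576 mA.
(Equivalently: I_total = 1.153 mA, then current-divider fraction G_k/ΣG = 0.2234.)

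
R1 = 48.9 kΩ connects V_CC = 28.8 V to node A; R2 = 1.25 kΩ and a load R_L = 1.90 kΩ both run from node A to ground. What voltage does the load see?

V_out ≈ 0.437 V

R2 ‖ R_L = (1.25 × 1.90)/(1.25 + 1.90) = 0.7540 kΩ.
Now apply the divider: V_out = 28.8 × 0.01518 = 0.4373 V.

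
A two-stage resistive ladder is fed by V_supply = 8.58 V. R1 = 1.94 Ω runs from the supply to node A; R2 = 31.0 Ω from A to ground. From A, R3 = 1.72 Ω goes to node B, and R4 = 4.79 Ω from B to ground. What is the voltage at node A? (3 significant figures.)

Looking into the second stage from A: R3 + R4 = 6.510 Ω appears in parallel with R2.
Effective lower resistance at A: R2 ‖ 6.510 = 5.380 Ω.
V_A = 8.58 × 5.380/(1.94 + 5.380) = 6.306 V.

V_A ≈ 6.31 V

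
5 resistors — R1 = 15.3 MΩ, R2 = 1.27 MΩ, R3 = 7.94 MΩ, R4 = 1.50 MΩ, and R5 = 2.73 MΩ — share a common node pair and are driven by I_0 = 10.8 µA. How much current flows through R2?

I ≈ 4.23 µA

ΣG = 1/15.3 + 1/1.27 + 1/7.94 + 1/1.50 + 1/2.73 = 2.012.
R2 takes the fraction G_k/ΣG = 0.7874/2.012 = 0.3914, so I = 10.8 × 0.3914 = 4.227 µA.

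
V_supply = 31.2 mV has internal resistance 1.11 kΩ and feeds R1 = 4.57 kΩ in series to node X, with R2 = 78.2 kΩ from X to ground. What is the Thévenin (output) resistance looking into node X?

R_th ≈ 5.30 kΩ

R1' = 1.11 + 4.57 = 5.680 kΩ (source resistance + R1).
Zeroing V_supply shorts the top of R1' to ground, so R_th = R1' ‖ R2 = 5.295 kΩ.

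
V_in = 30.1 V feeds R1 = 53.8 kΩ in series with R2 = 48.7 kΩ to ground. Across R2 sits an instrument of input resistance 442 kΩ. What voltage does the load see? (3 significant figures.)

V_out ≈ 13.5 V

The load sits in parallel with R2, giving an effective lower resistance R2' = R2·R_L/(R2+R_L) = 43.87 kΩ.
Now apply the divider: V_out = 30.1 × 0.4491 = 13.52 V.
(Unloaded it would be 14.3 V; the load pulls it down.)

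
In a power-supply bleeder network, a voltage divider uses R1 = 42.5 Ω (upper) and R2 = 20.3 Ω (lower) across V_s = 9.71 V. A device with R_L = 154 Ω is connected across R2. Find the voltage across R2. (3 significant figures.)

First combine the lower leg with the load: R2 ‖ R_L = 17.94 Ω.
Then V_out = V_s · R2'/(R1 + R2') = 9.71 × 17.94/60.44 = 2.882 V.

V_out ≈ 2.88 V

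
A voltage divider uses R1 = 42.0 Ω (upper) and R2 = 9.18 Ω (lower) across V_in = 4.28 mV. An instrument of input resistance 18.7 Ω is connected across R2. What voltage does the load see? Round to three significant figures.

V_out ≈ 0.547 mV

The load sits in parallel with R2, giving an effective lower resistance R2' = R2·R_L/(R2+R_L) = 6.157 Ω.
Voltage divider with the loaded lower leg: V_out = 4.28 × 6.157/(42.0 + 6.157) = 4.28 × 0.1279 = 0.5472 mV.
(Unloaded it would be 0.768 mV; the load pulls it down.)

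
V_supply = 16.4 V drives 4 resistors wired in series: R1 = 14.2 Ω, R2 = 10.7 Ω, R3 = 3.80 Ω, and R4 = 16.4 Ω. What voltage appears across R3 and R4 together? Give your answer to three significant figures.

ΣR = 14.2 + 10.7 + 3.80 + 16.4 = 45.10 Ω.
R_{R3..R4} = 3.80 + 16.4 = 20.20 Ω.
Voltage divider: V = V_supply · (20.20 / 45.10) = 16.4 × 0.4479 = 7.345 V.

V ≈ 7.35 V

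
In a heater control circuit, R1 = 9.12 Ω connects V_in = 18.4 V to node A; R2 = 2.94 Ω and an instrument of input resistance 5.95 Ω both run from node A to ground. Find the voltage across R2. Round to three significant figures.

V_out ≈ 3.27 V

R2 ‖ R_L = (2.94 × 5.95)/(2.94 + 5.95) = 1.968 Ω.
Then V_out = V_in · R2'/(R1 + R2') = 18.4 × 1.968/11.09 = 3.265 V.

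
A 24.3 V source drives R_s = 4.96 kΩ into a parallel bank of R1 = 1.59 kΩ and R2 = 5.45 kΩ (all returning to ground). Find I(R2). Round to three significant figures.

Equivalent of the parallel group: R_p = 1.231 kΩ.
V_A = 24.3 × 1.231/6.191 = 4.831 V.
I(R2) = V_A / R2 = 4.831/5.45 = 0.8865 mA.

I ≈ 0.886 mA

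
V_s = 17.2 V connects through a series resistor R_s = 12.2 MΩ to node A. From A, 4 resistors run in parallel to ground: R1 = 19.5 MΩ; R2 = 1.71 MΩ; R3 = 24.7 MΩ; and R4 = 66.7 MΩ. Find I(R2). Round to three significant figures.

Equivalent of the parallel group: R_p = 1.446 MΩ.
V_A = 17.2 × 1.446/13.65 = 1.823 V.
Branch current I = V_A/R2 = 1.823/1.71 = 1.066 µA.

I ≈ 1.07 µA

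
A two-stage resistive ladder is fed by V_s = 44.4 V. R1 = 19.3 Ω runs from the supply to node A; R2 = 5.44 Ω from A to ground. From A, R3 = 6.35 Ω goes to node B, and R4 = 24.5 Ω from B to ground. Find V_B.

V_B ≈ 6.82 V

Looking into the second stage from A: R3 + R4 = 30.85 Ω appears in parallel with R2.
R2 ‖ (R3+R4) = 4.625 Ω.
First divider: V_A = V_s · 4.625/(19.3 + 4.625) = 8.582 V.
Then the unloaded second divider: V_B = V_A × R4/(R3+R4) = 8.582 × 0.7942 = 6.816 V.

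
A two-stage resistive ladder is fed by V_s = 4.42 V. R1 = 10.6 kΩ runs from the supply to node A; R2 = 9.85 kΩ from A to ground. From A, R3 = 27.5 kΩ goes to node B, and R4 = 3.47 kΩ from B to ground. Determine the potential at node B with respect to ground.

V_B ≈ 0.205 V

The second stage (R3 + R4 = 30.97 kΩ) loads node A in parallel with R2.
R2 ‖ (R3+R4) = 7.473 kΩ.
V_A = 4.42 × 7.473/(10.6 + 7.473) = 1.828 V.
V_B = V_A × 0.1120 = 0.2048 V.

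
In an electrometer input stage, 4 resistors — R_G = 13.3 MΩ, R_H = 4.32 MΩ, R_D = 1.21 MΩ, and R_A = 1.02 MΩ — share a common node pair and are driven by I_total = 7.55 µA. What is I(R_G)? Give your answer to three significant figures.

I ≈ 0.269 µA

Conductances: ΣG = 1/13.3 + 1/4.32 + 1/1.21 + 1/1.02 = 2.114 (1/MΩ).
R_G takes the fraction G_k/ΣG = 0.07519/2.114 = 0.03557, so I = 7.55 × 0.03557 = 0.2686 µA.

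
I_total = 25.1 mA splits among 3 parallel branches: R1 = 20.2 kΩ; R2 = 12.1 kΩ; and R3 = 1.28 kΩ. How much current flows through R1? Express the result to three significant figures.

I ≈ 1.36 mA

ΣG = 1/20.2 + 1/12.1 + 1/1.28 = 0.9134.
Current divider: I(R1) = I_total · G_k/ΣG = 25.1 × (0.04950/0.9134) = 25.1 × 0.05420 = 1.360 mA.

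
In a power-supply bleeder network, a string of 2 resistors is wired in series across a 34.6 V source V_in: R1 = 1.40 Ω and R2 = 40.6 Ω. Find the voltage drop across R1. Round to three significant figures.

Total series resistance ΣR = 1.40 + 40.6 = 42.00 Ω.
Voltage divider: V = V_in · (1.400 / 42.00) = 34.6 × 0.03333 = 1.153 V.

V ≈ 1.15 V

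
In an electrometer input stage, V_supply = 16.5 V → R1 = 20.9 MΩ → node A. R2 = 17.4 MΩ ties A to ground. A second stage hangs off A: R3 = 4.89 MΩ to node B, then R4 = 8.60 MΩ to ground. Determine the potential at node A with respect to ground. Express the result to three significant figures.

Node A sees R2 in parallel with the series input of stage 2, R3 + R4 = 13.49 MΩ.
R2 ‖ (R3+R4) = 7.599 MΩ.
V_A = 16.5 × 7.599/(20.9 + 7.599) = 4.399 V.

V_A ≈ 4.40 V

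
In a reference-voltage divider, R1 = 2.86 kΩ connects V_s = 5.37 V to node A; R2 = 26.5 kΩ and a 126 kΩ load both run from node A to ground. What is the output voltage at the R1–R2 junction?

The load sits in parallel with R2, giving an effective lower resistance R2' = R2·R_L/(R2+R_L) = 21.90 kΩ.
Now apply the divider: V_out = 5.37 × 0.8845 = 4.750 V.

V_out ≈ 4.75 V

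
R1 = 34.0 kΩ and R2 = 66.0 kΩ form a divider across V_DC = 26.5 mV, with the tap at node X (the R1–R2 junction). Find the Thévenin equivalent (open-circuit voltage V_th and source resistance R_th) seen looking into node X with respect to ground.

V_th ≈ 17.5 mV, R_th ≈ 22.4 kΩ

With X open, the divider is unloaded: V_th = 26.5 × 66.0/100.0 = 17.49 mV.
Zeroing V_DC shorts the top of R1 to ground, so R_th = R1 ‖ R2 = 22.44 kΩ.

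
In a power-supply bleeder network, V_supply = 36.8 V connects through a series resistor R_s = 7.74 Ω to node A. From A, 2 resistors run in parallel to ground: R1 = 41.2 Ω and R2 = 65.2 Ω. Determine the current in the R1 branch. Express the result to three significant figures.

I ≈ 0.684 A

Equivalent of the parallel group: R_p = 25.25 Ω.
Node voltage V_A = V_supply · R_p/(R_s + R_p) = 36.8 × 0.7654 = 28.17 V.
I(R1) = V_A / R1 = 28.17/41.2 = 0.6836 A.
(Check via current divider: I_total = 1.116 A; share G_k/ΣG = 0.6128 → same result.)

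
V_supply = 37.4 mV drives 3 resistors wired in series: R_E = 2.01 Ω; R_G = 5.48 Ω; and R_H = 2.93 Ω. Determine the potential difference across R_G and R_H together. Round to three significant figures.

V ≈ 30.2 mV

ΣR = 2.01 + 5.48 + 2.93 = 10.42 Ω.
R_{R_G..R_H} = 5.48 + 2.93 = 8.410 Ω.
Voltage divider: V = V_supply · (8.410 / 10.42) = 37.4 × 0.8071 = 30.19 mV.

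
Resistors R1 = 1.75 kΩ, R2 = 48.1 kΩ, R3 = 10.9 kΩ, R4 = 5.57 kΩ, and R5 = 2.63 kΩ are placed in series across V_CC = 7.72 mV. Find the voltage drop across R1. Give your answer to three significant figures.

Total series resistance ΣR = 1.75 + 48.1 + 10.9 + 5.57 + 2.63 = 68.95 kΩ.
V = V_CC · R/ΣR = 7.72 × 0.02538 = 0.1959 mV.

V ≈ 0.196 mV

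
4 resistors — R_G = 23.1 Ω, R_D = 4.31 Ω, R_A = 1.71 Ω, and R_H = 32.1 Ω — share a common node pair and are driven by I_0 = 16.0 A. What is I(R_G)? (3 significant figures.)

ΣG = 1/23.1 + 1/4.31 + 1/1.71 + 1/32.1 = 0.8913.
Current divider: I(R_G) = I_0 · G_k/ΣG = 16.0 × (0.04329/0.8913) = 16.0 × 0.04857 = 0.7772 A.

I ≈ 0.777 A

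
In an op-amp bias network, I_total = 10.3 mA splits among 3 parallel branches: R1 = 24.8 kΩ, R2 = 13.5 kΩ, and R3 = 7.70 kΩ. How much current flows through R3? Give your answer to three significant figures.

I ≈ 5.48 mA

Conductances: ΣG = 1/24.8 + 1/13.5 + 1/7.70 = 0.2443 (1/kΩ).
By the current-divider rule, I = I_total · G_k/ΣG = 10.3 × 0.5317 = 5.476 mA.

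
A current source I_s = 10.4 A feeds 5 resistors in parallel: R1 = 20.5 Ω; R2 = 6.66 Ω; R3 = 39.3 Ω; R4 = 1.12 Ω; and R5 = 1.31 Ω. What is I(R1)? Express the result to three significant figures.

ΣG = 1/20.5 + 1/6.66 + 1/39.3 + 1/1.12 + 1/1.31 = 1.881.
R1 takes the fraction G_k/ΣG = 0.04878/1.881 = 0.02594, so I = 10.4 × 0.02594 = 0.2698 A.

I ≈ 0.270 A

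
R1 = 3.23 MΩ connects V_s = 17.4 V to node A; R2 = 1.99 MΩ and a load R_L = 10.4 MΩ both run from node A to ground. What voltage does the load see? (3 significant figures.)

R2 ‖ R_L = (1.99 × 10.4)/(1.99 + 10.4) = 1.670 MΩ.
Now apply the divider: V_out = 17.4 × 0.3409 = 5.931 V.

V_out ≈ 5.93 V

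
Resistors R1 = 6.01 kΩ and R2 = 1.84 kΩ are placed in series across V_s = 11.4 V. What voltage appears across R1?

V ≈ 8.73 V

Series total: ΣR = 6.01 + 1.84 = 7.850 kΩ.
V = V_s · R/ΣR = 11.4 × 0.7656 = 8.728 V.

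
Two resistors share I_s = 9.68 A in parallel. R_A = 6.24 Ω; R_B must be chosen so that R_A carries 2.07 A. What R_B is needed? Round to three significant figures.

R_B ≈ 1.70 Ω

In a two-way split, I_A/I_s = R_B/(R_A + R_B).
2.07/9.68 = R_B/(R_A + R_B) → R_B = R_A · (0.2138)/(1 − 0.2138) = 6.24 × 0.2720 = 1.697 Ω.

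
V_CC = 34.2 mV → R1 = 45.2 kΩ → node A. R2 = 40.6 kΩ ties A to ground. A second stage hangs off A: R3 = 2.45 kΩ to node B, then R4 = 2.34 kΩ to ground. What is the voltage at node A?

V_A ≈ 2.96 mV

Looking into the second stage from A: R3 + R4 = 4.790 kΩ appears in parallel with R2.
Effective lower resistance at A: R2 ‖ 4.790 = 4.285 kΩ.
V_A = 34.2 × 4.285/(45.2 + 4.285) = 2.961 mV.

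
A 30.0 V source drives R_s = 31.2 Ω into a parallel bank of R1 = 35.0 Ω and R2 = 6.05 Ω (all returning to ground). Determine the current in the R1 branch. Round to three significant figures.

I ≈ 0.122 A

Combine the parallel branches: R_p = (1/35.0 + 1/6.05)⁻¹ = 5.158 Ω.
V_A = 30.0 × 5.158/36.36 = 4.256 V.
I(R1) = V_A / R1 = 4.256/35.0 = 0.1216 A.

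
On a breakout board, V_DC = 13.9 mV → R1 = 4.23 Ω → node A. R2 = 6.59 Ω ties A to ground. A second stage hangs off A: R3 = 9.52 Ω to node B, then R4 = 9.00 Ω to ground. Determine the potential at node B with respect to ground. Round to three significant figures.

V_B ≈ 3.61 mV

Node A sees R2 in parallel with the series input of stage 2, R3 + R4 = 18.52 Ω.
R2 ‖ (R3+R4) = 4.860 Ω.
V_A = 13.9 × 4.860/(4.23 + 4.860) = 7.432 mV.
Stage 2 is unloaded, so V_B = V_A · R4/(R3+R4) = 7.432 × 9.00/18.52 = 3.612 mV.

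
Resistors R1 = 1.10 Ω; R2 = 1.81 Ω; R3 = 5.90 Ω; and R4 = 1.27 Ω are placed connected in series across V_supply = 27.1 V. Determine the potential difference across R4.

Series total: ΣR = 1.10 + 1.81 + 5.90 + 1.27 = 10.08 Ω.
By the voltage-divider rule, V = 27.1 × 1.270/10.08 = 3.414 V.

V ≈ 3.41 V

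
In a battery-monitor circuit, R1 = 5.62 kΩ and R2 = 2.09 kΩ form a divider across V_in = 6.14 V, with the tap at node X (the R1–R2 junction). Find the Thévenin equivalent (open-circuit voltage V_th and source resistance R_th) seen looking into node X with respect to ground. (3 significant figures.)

V_th is the unloaded tap voltage: V_in · R2/(R1+R2) = 6.14 × 0.2711 = 1.664 V.
With V_in suppressed (replaced by a short), R_th = R1 ‖ R2 = (5.620 × 2.09)/(5.620 + 2.09) = 1.523 kΩ.

V_th ≈ 1.66 V, R_th ≈ 1.52 kΩ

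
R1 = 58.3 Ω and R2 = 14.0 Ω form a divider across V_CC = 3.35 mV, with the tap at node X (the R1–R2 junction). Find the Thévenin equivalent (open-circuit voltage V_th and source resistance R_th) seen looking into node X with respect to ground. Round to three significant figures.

V_th is the unloaded tap voltage: V_CC · R2/(R1+R2) = 3.35 × 0.1936 = 0.6487 mV.
Looking into X with the source shorted: R_th = R1·R2/(R1+R2) = 58.30 × 14.0/72.30 = 11.29 Ω.

V_th ≈ 0.649 mV, R_th ≈ 11.3 Ω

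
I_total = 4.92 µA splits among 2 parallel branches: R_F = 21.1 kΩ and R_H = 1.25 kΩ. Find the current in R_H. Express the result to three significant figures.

Two-branch current divider: I_k = I_total · R_other/(R_1 + R_2).
I(R_H) = 4.92 × 21.1/(21.1 + 1.25) = 4.92 × 0.9441 = 4.645 µA.

I ≈ 4.64 µA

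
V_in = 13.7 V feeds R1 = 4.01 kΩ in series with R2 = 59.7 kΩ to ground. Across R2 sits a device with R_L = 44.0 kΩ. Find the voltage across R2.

V_out ≈ 11.8 V

The load sits in parallel with R2, giving an effective lower resistance R2' = R2·R_L/(R2+R_L) = 25.33 kΩ.
Then V_out = V_in · R2'/(R1 + R2') = 13.7 × 25.33/29.34 = 11.83 V.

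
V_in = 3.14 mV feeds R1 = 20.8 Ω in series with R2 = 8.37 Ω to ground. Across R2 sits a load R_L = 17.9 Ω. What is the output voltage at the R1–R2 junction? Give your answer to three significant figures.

V_out ≈ 0.676 mV

The load sits in parallel with R2, giving an effective lower resistance R2' = R2·R_L/(R2+R_L) = 5.703 Ω.
Now apply the divider: V_out = 3.14 × 0.2152 = 0.6757 mV.
(Unloaded it would be 0.901 mV; the load pulls it down.)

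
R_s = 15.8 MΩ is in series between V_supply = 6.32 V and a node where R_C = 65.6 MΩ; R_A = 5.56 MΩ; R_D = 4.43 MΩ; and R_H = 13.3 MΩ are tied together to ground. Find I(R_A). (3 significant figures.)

Combine the parallel branches: R_p = (1/65.6 + 1/5.56 + 1/4.43 + 1/13.3)⁻¹ = 2.016 MΩ.
V_A by voltage divider: V_A = 6.32 × 2.016/(15.8 + 2.016) = 0.7152 V.
Branch current I = V_A/R_A = 0.7152/5.56 = 0.1286 µA.

I ≈ 0.129 µA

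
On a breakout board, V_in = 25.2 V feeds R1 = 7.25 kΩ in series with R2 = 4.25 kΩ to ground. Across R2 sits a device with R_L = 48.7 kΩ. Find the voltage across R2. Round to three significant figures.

The load sits in parallel with R2, giving an effective lower resistance R2' = R2·R_L/(R2+R_L) = 3.909 kΩ.
Then V_out = V_in · R2'/(R1 + R2') = 25.2 × 3.909/11.16 = 8.827 V.

V_out ≈ 8.83 V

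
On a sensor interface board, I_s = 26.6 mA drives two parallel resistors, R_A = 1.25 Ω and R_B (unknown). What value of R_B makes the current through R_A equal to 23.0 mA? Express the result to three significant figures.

R_B ≈ 7.99 Ω

The fraction through R_A equals R_B/(R_A+R_B).
23.0/26.6 = R_B/(R_A + R_B) → R_B = R_A · (0.8647)/(1 − 0.8647) = 1.25 × 6.389 = 7.986 Ω.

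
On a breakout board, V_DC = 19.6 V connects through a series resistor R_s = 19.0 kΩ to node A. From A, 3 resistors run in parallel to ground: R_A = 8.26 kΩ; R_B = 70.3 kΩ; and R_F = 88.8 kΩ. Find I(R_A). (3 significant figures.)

I ≈ 0.627 mA

Equivalent of the parallel group: R_p = 6.824 kΩ.
Node voltage V_A = V_DC · R_p/(R_s + R_p) = 19.6 × 0.2642 = 5.179 V.
I(R_A) = V_A / R_A = 5.179/8.26 = 0.6270 mA.
(Check via current divider: I_total = 0.7590 mA; share G_k/ΣG = 0.8261 → same result.)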